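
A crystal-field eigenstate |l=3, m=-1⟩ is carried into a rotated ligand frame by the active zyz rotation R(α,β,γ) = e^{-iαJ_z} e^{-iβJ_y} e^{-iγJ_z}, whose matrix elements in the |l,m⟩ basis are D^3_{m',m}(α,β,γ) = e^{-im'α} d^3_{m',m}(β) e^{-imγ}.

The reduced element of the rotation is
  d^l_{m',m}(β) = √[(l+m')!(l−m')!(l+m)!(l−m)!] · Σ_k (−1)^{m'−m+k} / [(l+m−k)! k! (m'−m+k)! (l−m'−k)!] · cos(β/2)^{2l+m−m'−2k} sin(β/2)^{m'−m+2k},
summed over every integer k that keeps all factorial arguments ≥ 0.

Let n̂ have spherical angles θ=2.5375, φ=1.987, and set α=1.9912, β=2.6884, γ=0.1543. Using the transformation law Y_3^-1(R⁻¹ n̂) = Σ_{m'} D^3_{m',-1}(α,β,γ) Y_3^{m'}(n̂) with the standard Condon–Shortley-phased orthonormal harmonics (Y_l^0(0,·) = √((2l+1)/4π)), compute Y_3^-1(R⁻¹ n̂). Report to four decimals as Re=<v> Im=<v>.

Re=-0.1871 Im=-0.0261

Need the full column D^3_{m',-1} for m'=−3..3 at α=1.9912, β=2.6884, γ=0.1543.
cos(β/2)=0.224662, sin(β/2)=0.974437
d^3_{-3,-1}: single k=2 term ⇒ +0.009369;  D = +0.009256-0.001449i
d^3_{-2,-1}: k∈[1..2] ⇒ +0.001764 -0.066356 = -0.064592;  D = +0.035165+0.054181i
d^3_{-1,-1}: k∈[0..2] ⇒ +0.000129 -0.019352 +0.273040 = +0.253817;  D = -0.137971+0.213042i
d^3_{0,-1}: k∈[0..2] ⇒ -0.001932 +0.109034 -0.683736 = -0.576634;  D = -0.569783-0.088622i
d^3_{1,-1}: k∈[0..2] ⇒ +0.014514 -0.364053 +0.856095 = +0.506556;  D = -0.133211-0.488726i
d^3_{2,-1}: k∈[0..1] ⇒ -0.066356 +0.624163 = +0.557807;  D = -0.431444+0.353560i
d^3_{3,-1}: single k=0 term ⇒ +0.176246;  D = +0.157621+0.078857i
Y_3^{m'}(θ=2.5375,φ=1.987) and Σ D·Y over m':
  (+0.0093-0.0014i)·(+0.0725+0.0242i)  (+0.0352+0.0542i)·(+0.1827-0.2007i)  (-0.1380+0.2130i)·(-0.1771-0.4007i)  (-0.5698-0.0886i)·(-0.1188+0.0000i)  (-0.1332-0.4887i)·(+0.1771-0.4007i)  (-0.4314+0.3536i)·(+0.1827+0.2007i)  (+0.1576+0.0789i)·(-0.0725+0.0242i)
Y_3^-1(R⁻¹ n̂) = -0.187053-0.026061i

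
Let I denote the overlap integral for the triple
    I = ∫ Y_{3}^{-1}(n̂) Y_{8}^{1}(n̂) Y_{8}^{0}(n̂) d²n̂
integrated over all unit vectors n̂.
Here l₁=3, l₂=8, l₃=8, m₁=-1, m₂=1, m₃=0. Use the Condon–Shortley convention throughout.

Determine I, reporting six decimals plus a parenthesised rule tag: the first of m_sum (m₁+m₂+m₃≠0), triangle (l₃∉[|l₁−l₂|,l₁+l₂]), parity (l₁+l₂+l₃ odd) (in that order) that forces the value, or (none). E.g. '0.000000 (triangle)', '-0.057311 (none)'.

L=19 odd ⇒ parity kills the (l;000) factor ⇒ I = 0

0.000000 (parity)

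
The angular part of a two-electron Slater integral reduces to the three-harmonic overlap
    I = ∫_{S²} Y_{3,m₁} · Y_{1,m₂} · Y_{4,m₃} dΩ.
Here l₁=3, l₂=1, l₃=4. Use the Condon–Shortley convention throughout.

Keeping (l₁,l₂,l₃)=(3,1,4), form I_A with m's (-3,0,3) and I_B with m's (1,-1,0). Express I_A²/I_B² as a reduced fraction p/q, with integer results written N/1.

Same 3,1,4: normalisation and zero-m 3j drop out of the ratio.
A: Δ: 0! 6! 2! / 9! → 1/252; sum: t=0:+1/720 = 1/720; 3j²(3 1 4; -3 0 3) = Δ·Π!·Σ² = 1/36  (sign -1)
B: Δ: 0! 6! 2! / 9! → 1/252; sum: t=0:+1/96 = 1/96; 3j²(3 1 4; 1 -1 0) = Δ·Π!·Σ² = 1/42  (sign +1)
I_A²/I_B² = (1/36)/(1/42) = 7/6

7/6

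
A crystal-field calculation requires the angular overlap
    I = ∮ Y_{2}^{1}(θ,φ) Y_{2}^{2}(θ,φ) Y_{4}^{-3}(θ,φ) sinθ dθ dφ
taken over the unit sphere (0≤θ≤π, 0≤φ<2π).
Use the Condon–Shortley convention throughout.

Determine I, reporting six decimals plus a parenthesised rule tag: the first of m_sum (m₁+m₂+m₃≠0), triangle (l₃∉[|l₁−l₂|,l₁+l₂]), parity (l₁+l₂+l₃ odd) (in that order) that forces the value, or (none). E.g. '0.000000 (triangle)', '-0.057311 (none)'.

-0.238414 (none)

Rules hold: Σm=0, L=8 even, 0≤4≤4.
N = 5·5·9 = 225
Δ = 0!·4!·4!/9! = 1/630
Racah Σ t=0..0: t=0:+1/16 = 1/16
⇒ 3j(2 2 4; 0 0 0)² = 2/35, sgn +1
Racah Σ t=0..0: t=0:+1/144 = 1/144
⇒ 3j(2 2 4; 1 2 -3)² = 1/18, sgn -1
4πI² = N·(3j₀)²·(3jₘ)² = 5/7
I = -1·√(0.714286/4π) = -0.23841361
No selection rule forces the value: the integral is nonzero (none).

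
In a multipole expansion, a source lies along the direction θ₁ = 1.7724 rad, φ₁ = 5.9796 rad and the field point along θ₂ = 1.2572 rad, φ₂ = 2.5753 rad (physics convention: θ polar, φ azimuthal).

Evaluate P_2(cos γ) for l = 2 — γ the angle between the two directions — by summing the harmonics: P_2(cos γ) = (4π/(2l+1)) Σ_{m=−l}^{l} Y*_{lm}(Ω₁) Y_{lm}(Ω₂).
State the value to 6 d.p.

Expand P_2 via completeness: Σ_{m} conj(Y_{2,m}) at Ω₁ times Y_{2,m} at Ω₂ —
  m=-2: (+0.304514-0.211550i) × (+0.148307+0.316491i) = +0.112115+0.065002i  (running Σ = +0.112115+0.065002i)
  m=-1: (-0.144632+0.045309i) × (-0.191306-0.121623i) = +0.033180+0.008923i  (running Σ = +0.145295+0.073924i)
  m=0: (-0.277453-0.000000i) × (-0.225353+0.000000i) = +0.062525+0.000000i  (running Σ = +0.207820+0.073924i)
  m=1: (+0.144632+0.045309i) × (+0.191306-0.121623i) = +0.033180-0.008923i  (running Σ = +0.240999+0.065002i)
  m=2: (+0.304514+0.211550i) × (+0.148307-0.316491i) = +0.112115-0.065002i  (running Σ = +0.353115+0.000000i)
Total Σ_m = +0.353115+0.000000i. Multiply by 2.513274: +0.887474+0.000000i. P_2(cos γ) = 0.887474

0.887474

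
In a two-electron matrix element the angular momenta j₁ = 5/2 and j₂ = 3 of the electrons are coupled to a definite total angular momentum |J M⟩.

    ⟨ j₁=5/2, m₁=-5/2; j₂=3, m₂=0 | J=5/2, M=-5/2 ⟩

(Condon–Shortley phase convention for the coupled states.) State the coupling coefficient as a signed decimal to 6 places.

−√(5/42) ≈ -0.345033

√[6·3!2!3!/9! · 0!5!3!3!0!5!] = √(4320/7)
  +(−1)^3/∏(3,0,2,0,0,3)! = -1/72  (running -1/72)
⟨..|..⟩ = √(4320/7)·(-1/72) = -0.345033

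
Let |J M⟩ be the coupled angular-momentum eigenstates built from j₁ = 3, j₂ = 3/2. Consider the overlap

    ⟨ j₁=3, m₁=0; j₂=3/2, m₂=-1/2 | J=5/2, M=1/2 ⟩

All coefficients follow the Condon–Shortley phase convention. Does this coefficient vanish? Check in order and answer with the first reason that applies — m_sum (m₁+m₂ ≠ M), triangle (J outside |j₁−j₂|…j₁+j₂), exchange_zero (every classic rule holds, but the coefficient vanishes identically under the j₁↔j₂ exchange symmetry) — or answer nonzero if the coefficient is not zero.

m_sum

m-sum: m₁+m₂ = 0+(-1/2) = -1/2, M = 1/2  ✗ ⇒ coefficient is 0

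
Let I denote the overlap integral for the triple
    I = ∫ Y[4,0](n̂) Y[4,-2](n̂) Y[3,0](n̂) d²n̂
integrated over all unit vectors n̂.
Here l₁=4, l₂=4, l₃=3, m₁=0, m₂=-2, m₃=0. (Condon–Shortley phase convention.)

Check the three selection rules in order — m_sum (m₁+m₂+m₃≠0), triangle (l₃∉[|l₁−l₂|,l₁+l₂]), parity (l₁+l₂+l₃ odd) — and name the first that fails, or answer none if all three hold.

azimuthal sum: 0 − 2 + 0 = -2  ✗
0 ≤ 3 ≤ 8 (triangle on l)
L = 4 + 4 + 3 = 11 (odd)

m_sum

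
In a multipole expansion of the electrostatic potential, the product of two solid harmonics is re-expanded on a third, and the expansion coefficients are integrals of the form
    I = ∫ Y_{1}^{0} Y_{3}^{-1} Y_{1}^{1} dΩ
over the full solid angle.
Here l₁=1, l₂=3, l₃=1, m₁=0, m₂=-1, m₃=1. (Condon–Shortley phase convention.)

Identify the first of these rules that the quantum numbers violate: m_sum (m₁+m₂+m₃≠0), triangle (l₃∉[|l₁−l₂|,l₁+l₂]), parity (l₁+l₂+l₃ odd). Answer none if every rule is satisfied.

triangle

azimuthal sum: 0 − 1 + 1 = 0  ✓
l₃ must lie in [2,4]; have l₃=1  ✗
L = 1 + 3 + 1 = 5 (odd)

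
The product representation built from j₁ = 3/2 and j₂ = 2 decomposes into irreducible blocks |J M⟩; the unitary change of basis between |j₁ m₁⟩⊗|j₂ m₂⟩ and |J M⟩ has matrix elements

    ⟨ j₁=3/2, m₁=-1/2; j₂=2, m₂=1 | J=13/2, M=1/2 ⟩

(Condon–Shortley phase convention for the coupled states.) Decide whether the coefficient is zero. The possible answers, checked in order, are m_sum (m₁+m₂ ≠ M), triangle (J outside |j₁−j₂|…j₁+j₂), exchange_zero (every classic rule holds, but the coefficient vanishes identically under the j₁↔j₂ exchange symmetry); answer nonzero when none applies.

m-sum: m₁+m₂ = -1/2+1 = 1/2, M = 1/2  ✓
triangle: need |j₁−j₂| ≤ J ≤ j₁+j₂, i.e. J ∈ [1/2, 7/2]; J = 13/2 is outside ✗ ⇒ coefficient is 0

triangle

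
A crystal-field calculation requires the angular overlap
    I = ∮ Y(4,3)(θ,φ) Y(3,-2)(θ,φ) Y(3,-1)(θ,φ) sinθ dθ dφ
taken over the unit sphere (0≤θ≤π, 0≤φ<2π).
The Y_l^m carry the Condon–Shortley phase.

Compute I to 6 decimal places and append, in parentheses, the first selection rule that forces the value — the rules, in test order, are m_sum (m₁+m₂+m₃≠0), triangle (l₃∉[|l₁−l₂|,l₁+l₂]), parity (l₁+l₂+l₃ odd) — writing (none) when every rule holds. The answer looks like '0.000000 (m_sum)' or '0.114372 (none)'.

-0.095955 (none)

Checks pass: Σm=0; 10 even; l₃=3∈[1,7].
(2·4+1)(2·3+1)(2·3+1) = 441
Δ: 4! 4! 2! / 11! → 1/34650
sum: t=1:−1/72 t=2:+1/16 t=3:−1/72 = 5/144
3j²(4 3 3; 0 0 0) = Δ·Π!·Σ² = 2/77  (sign -1)
sum: t=0:+1/144 t=1:−1/288 = 1/288
3j²(4 3 3; 3 -2 -1) = Δ·Π!·Σ² = 1/99  (sign +1)
combine: 4πI² = 441·2/77·1/99 = 14/121
take √, sign -1: I = -0.09595473
No selection rule forces the value: the integral is nonzero (none).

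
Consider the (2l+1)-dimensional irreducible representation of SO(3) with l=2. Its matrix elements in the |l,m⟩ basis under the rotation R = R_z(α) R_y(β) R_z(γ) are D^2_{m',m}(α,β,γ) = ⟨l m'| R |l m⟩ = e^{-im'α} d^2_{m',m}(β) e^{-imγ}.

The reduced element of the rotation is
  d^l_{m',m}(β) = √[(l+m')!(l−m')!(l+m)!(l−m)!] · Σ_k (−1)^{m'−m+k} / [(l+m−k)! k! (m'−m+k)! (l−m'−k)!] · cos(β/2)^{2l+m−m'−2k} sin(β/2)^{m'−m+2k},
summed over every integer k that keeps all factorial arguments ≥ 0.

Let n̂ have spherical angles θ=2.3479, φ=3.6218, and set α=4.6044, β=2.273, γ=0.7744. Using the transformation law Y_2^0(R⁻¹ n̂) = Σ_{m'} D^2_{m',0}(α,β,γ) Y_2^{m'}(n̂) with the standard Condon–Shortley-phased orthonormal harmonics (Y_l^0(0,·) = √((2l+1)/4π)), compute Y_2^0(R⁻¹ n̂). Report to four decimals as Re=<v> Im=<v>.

Need the full column D^2_{m',0} for m'=−2..2 at α=4.6044, β=2.2730, γ=0.7744.
cos(β/2)=0.420772, sin(β/2)=0.907166
d^2_{-2,0}: single k=2 term ⇒ +0.356897;  D = -0.348606+0.076484i
d^2_{-1,0}: k∈[1..2] ⇒ +0.165540 -0.769455 = -0.603915;  D = +0.065089+0.600397i
d^2_{0,0}: k∈[0..2] ⇒ +0.031346 -0.582811 +0.677248 = +0.125783;  D = +0.125783+0.000000i
d^2_{1,0}: k∈[0..1] ⇒ -0.165540 +0.769455 = +0.603915;  D = -0.065089+0.600397i
d^2_{2,0}: single k=0 term ⇒ +0.356897;  D = -0.348606-0.076484i
Y_2^{m'}(θ=2.3479,φ=3.6218) and Σ D·Y over m':
  (-0.3486+0.0765i)·(+0.1125-0.1609i)  (+0.0651+0.6004i)·(+0.3425-0.1784i)  (+0.1258+0.0000i)·(+0.1498+0.0000i)  (-0.0651+0.6004i)·(-0.3425-0.1784i)  (-0.3486-0.0765i)·(+0.1125+0.1609i)
Y_2^0(R⁻¹ n̂) = +0.223833+0.000000i

Re=0.2238 Im=0.0000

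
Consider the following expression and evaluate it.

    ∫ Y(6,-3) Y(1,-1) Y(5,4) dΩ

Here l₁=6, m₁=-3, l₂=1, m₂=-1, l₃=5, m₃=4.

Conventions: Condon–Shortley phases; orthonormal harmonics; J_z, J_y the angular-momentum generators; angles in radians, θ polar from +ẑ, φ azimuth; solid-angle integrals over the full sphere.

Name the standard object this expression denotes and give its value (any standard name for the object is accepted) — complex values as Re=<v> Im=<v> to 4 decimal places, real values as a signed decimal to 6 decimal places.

This is a Gaunt coefficient — the integral of a triple product of spherical harmonics over the sphere.
m-sum 0 ✓  L=12 even ✓  5≤5≤7 ✓
Π(2lᵢ+1) = 13×3×11 = 429
triangle coeff Δ(6,1,5) = 1/858
Σ_t [1,1]: t=1:−1/14400 = -1/14400
(3j)²=6/143 [(6 1 5; 0 0 0)], sign=+1
Σ_t [0,0]: t=0:+1/725760 = 1/725760
(3j)²=1/286 [(6 1 5; -3 -1 4)], sign=-1
⇒ 4πI² = 9/143
I = (-1)√(9/143/(4π)) = -0.07076985

Gaunt coefficient, -0.070770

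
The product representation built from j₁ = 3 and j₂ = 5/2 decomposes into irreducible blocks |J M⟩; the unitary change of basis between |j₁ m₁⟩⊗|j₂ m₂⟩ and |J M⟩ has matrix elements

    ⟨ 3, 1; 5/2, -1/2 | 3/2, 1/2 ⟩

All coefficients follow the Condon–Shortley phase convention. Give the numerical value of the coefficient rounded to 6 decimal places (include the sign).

triangle: 4!·2!·1!/8! = 48/40320
(j±m)!: 4!·2!·2!·3!·2!·1! = 1152
prefactor² = (2J+1)·Δ·N² = 192/35
  k=1: −1/(1!·3!·1!·1!·1!·0!) = -1/6
  k=2: +1/(2!·2!·0!·0!·2!·1!) = 1/8
Σ = -1/24  ⇒  CG² = 192/35·(-1/24)² = 1/105
CG = −√(1/105) = -0.097590

-0.097590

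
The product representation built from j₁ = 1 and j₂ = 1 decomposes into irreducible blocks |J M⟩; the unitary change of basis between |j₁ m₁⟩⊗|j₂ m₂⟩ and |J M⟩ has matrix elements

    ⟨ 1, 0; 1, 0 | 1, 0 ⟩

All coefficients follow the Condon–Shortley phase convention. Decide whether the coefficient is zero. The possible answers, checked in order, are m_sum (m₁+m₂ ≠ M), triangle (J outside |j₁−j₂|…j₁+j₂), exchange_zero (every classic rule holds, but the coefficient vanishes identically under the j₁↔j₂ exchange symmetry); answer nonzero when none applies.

exchange_zero

m-sum: m₁+m₂ = 0+0 = 0, M = 0  ✓
triangle: |j₁−j₂| = 0 ≤ J = 1 ≤ j₁+j₂ = 2  ✓
exchange: j₁=j₂ and m₁=m₂, and (−1)^(j₁+j₂−J) = (−1)^1 = −1 forces ⟨j₁m₁;j₂m₂|JM⟩ = −⟨j₂m₂;j₁m₁|JM⟩ = −⟨j₁m₁;j₂m₂|JM⟩ ⇒ the coefficient vanishes identically
Racah sum check: Σ_k collapses to 0 ⇒ CG = 0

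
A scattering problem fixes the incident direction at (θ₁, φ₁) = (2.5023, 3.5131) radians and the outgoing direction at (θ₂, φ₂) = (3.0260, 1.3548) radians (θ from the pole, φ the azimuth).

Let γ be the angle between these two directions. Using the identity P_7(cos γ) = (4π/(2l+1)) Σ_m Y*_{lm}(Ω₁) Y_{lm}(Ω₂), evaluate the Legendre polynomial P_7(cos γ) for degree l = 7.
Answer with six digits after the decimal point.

-0.071345

Term-by-term m-sum for l=7 (normalisation 4π/15 = 0.837758):
  term(m=-7) = (-0.000000, 0.000000)   from Y*(Ω₁)=(0.011534, -0.006930), Y(Ω₂)=(-0.000000, 0.000000)
  term(m=-6) = (0.000000, 0.000000)   from Y*(Ω₁)=(0.041429, -0.053574), Y(Ω₂)=(0.000001, 0.000004)
  term(m=-5) = (-0.000004, -0.000018)   from Y*(Ω₁)=(0.057841, -0.196159), Y(Ω₂)=(0.000078, -0.000042)
  term(m=-4) = (-0.000357, 0.000362)   from Y*(Ω₁)=(-0.033944, -0.399477), Y(Ω₂)=(-0.000823, -0.000964)
  term(m=-3) = (0.005979, 0.001160)   from Y*(Ω₁)=(-0.205057, -0.417787), Y(Ω₂)=(-0.007899, 0.010434)
  term(m=-2) = (-0.005647, -0.013515)   from Y*(Ω₁)=(-0.114211, -0.104918), Y(Ω₂)=(0.085769, 0.039543)
  term(m=-1) = (0.079705, -0.119687)   from Y*(Ω₁)=(0.311474, 0.121350), Y(Ω₂)=(0.092195, -0.420179)
  term(m=+0) = (-0.244514, 0.000000)   from Y*(Ω₁)=(0.272461, -0.000000), Y(Ω₂)=(-0.897427, 0.000000)
  term(m=+1) = (0.079705, 0.119687)   from Y*(Ω₁)=(-0.311474, 0.121350), Y(Ω₂)=(-0.092195, -0.420179)
  term(m=+2) = (-0.005647, 0.013515)   from Y*(Ω₁)=(-0.114211, 0.104918), Y(Ω₂)=(0.085769, -0.039543)
  term(m=+3) = (0.005979, -0.001160)   from Y*(Ω₁)=(0.205057, -0.417787), Y(Ω₂)=(0.007899, 0.010434)
  term(m=+4) = (-0.000357, -0.000362)   from Y*(Ω₁)=(-0.033944, 0.399477), Y(Ω₂)=(-0.000823, 0.000964)
  term(m=+5) = (-0.000004, 0.000018)   from Y*(Ω₁)=(-0.057841, -0.196159), Y(Ω₂)=(-0.000078, -0.000042)
  term(m=+6) = (0.000000, -0.000000)   from Y*(Ω₁)=(0.041429, 0.053574), Y(Ω₂)=(0.000001, -0.000004)
  term(m=+7) = (-0.000000, -0.000000)   from Y*(Ω₁)=(-0.011534, -0.006930), Y(Ω₂)=(0.000000, 0.000000)
Total Σ_m = (-0.085162, 0.000000). Multiply by 0.837758: (-0.071345, 0.000000). P_7(cos γ) = -0.071345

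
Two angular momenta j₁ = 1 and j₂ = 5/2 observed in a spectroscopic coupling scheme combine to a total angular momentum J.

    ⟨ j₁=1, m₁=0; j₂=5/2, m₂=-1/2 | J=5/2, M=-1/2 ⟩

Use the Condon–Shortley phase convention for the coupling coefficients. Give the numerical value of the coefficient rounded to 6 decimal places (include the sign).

triangle: 1!·1!·4!/7! = 24/5040
(j±m)!: 1!·1!·2!·3!·2!·3! = 144
prefactor² = (2J+1)·Δ·N² = 144/35
  k=0: +1/(0!·1!·1!·2!·0!·2!) = 1/4
  k=1: −1/(1!·0!·0!·1!·1!·3!) = -1/6
Σ = 1/12  ⇒  CG² = 144/35·(1/12)² = 1/35
CG = +√(1/35) = +0.169031

+0.169031  (= +√(1/35))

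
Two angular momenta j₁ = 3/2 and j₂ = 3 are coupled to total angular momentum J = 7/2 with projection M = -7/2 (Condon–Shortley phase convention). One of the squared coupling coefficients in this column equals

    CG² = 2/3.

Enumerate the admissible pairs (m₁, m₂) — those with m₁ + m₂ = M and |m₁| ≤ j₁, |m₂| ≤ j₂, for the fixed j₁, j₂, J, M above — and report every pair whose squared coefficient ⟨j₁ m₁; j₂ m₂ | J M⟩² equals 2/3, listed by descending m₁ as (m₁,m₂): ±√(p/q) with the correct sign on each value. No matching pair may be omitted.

Admissible pairs with m₁+m₂ = M = -7/2: (-3/2,-2), (-1/2,-3)
  (m₁,m₂)=(-1/2,-3): CG² = 2/3, CG = +√(2/3)   ← matches the target
  (m₁,m₂)=(-3/2,-2): CG² = 1/3, CG = −√(1/3)
Pairs with CG² = 2/3: (-1/2,-3): +√(2/3)

(-1/2,-3): +√(2/3)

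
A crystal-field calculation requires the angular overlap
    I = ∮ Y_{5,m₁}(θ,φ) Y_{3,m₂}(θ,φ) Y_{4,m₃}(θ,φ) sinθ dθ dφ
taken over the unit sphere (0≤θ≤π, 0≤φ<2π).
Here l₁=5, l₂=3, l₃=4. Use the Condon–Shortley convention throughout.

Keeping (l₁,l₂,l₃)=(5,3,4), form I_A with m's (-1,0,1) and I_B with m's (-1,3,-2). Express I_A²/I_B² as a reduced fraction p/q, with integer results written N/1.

722/1125

Same 5,3,4: normalisation and zero-m 3j drop out of the ratio.
A: Δ: 4! 6! 2! / 13! → 1/180180; sum: t=1:−1/1440 t=2:+1/192 t=3:−1/432 = 19/8640; 3j²(5 3 4; -1 0 1) = Δ·Π!·Σ² = 361/30030  (sign -1)
B: Δ: 4! 6! 2! / 13! → 1/180180; sum: t=4:+1/2304 = 1/2304; 3j²(5 3 4; -1 3 -2) = Δ·Π!·Σ² = 75/4004  (sign +1)
I_A²/I_B² = (361/30030)/(75/4004) = 722/1125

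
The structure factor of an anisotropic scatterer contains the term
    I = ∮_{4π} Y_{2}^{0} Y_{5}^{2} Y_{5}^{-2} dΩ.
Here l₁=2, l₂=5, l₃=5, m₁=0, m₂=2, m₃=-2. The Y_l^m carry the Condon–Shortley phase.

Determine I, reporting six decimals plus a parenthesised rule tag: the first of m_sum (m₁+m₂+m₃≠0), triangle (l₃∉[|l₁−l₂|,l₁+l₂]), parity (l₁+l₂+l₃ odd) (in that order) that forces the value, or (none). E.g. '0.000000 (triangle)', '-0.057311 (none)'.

Rules hold: Σm=0, L=12 even, 3≤5≤7.
N = 5·11·11 = 605
Δ = 2!·2!·8!/13! = 1/38610
Racah Σ t=0..2: t=0:+1/2880 t=1:−1/576 t=2:+1/2880 = -1/960
⇒ 3j(2 5 5; 0 0 0)² = 10/429, sgn +1
Racah Σ t=0..2: t=0:+1/20160 t=1:−1/1440 t=2:+1/2880 = -1/3360
⇒ 3j(2 5 5; 0 2 -2)² = 6/715, sgn +1
4πI² = N·(3j₀)²·(3jₘ)² = 20/169
I = +1·√(0.118343/4π) = 0.09704356
No selection rule forces the value: the integral is nonzero (none).

0.097044 (none)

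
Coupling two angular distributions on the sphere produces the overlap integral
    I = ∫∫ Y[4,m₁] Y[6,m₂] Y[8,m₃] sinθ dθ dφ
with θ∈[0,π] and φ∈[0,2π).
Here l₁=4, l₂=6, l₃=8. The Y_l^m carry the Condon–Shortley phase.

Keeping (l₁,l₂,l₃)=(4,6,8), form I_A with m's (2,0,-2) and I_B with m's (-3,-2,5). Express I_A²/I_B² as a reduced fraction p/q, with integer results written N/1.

192/143

l's match ⇒ only the (l;m) 3-j factors differ between A and B.
A: triangle coeff Δ(4,6,8) = 1/23279256; Σ_t [0,2]: t=0:+1/1658880 t=1:−1/1728000 t=2:+1/24883200 = 1/15552000; (3j)²=16/46189 [(4 6 8; 2 0 -2)], sign=+1
B: triangle coeff Δ(4,6,8) = 1/23279256; Σ_t [1,2]: t=1:−1/21772800 t=2:+1/19353600 = 1/174182400; (3j)²=1/3876 [(4 6 8; -3 -2 5)], sign=-1
I_A²/I_B² = (16/46189)/(1/3876) = 192/143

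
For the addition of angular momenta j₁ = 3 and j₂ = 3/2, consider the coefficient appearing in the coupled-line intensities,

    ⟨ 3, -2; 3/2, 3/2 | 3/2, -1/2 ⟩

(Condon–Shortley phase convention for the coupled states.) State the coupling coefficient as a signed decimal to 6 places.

√[4·3!3!0!/7! · 1!5!3!0!1!2!] = √(288/7)
  +(−1)^3/∏(3,0,2,0,1,0)! = -1/12  (running -1/12)
⟨..|..⟩ = √(288/7)·(-1/12) = -0.534522

-0.534522  (= −√(2/7))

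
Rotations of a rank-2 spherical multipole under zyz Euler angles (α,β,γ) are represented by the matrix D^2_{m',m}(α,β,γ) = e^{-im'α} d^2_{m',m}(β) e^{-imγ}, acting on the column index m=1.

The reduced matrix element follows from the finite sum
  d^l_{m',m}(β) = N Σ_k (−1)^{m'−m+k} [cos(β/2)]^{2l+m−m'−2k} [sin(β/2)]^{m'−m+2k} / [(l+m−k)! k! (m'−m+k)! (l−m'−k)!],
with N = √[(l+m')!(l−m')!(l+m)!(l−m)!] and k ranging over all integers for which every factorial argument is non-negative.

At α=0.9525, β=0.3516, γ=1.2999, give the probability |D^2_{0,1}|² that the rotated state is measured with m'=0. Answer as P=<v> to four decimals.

Split into d^2_{0,1}(β=0.3516) × two z-phases.
Half-angle: c=0.984587, s=0.174896. N=√(2·2·6·1)=4.898979
k: max(0,(1)−(0))=1 … min(2+(1),2−(0))=2
  k=1: (−1)^0·4.8990/(2)·0.9846^3·0.1749^1 = +0.408900
  k=2: (−1)^1·4.8990/(2)·0.9846^1·0.1749^3 = -0.012902
d^2_{0,1}(0.3516) = +0.408900 -0.012902 = +0.395998
|D^2_{0,1}|² = |d^2_{0,1}(β)|² = (+0.395998)² = 0.156814 (the z-rotation phases have unit modulus)

P=0.1568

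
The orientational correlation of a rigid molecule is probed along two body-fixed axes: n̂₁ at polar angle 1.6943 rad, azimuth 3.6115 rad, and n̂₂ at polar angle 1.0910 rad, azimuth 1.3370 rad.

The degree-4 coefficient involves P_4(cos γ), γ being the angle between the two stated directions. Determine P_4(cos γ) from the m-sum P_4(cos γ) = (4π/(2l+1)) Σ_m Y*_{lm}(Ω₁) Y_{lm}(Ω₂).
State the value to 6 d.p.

Addition theorem: P_4(cos γ) = (4π/9) Σ_m Y*_{lm}(Ω₁) Y_{lm}(Ω₂), m = −4…4:
  m=-4: (-0.130455+0.408897i) × (+0.162689+0.220523i) = -0.111395+0.037755i  (running Σ = -0.111395+0.037755i)
  m=-3: (+0.024169+0.148746i) × (-0.260258+0.308120i) = -0.052122-0.031266i  (running Σ = -0.163516+0.006489i)
  m=-2: (-0.173707-0.237753i) × (-0.115499-0.058320i) = +0.006197+0.037591i  (running Σ = -0.157319+0.044080i)
  m=-1: (-0.149223-0.075783i) × (-0.067700+0.284273i) = +0.031645-0.037289i  (running Σ = -0.125674+0.006791i)
  m=0: (+0.270048-0.000000i) × (-0.190751+0.000000i) = -0.051512+0.000000i  (running Σ = -0.177186+0.006791i)
  m=1: (+0.149223-0.075783i) × (+0.067700+0.284273i) = +0.031645+0.037289i  (running Σ = -0.145540+0.044080i)
  m=2: (-0.173707+0.237753i) × (-0.115499+0.058320i) = +0.006197-0.037591i  (running Σ = -0.139343+0.006489i)
  m=3: (-0.024169+0.148746i) × (+0.260258+0.308120i) = -0.052122+0.031266i  (running Σ = -0.191465+0.037755i)
  m=4: (-0.130455-0.408897i) × (+0.162689-0.220523i) = -0.111395-0.037755i  (running Σ = -0.302859+0.000000i)
Total Σ_m = -0.302859+0.000000i. Multiply by 1.396263: -0.422872+0.000000i. P_4(cos γ) = -0.422872

-0.422872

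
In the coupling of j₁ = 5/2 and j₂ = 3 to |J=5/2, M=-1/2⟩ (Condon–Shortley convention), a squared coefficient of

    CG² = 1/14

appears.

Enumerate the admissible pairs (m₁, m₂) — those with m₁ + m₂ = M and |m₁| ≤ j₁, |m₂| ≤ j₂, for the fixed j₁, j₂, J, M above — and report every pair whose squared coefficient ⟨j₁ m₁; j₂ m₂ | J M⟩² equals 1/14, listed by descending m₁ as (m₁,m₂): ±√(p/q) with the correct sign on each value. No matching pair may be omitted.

(3/2,-2): +√(1/14)

Admissible pairs with m₁+m₂ = M = -1/2: (-5/2,2), (-3/2,1), (-1/2,0), (1/2,-1), (3/2,-2), (5/2,-3)
  (m₁,m₂)=(5/2,-3): CG² = 5/21, CG = +√(5/21)
  (m₁,m₂)=(3/2,-2): CG² = 1/14, CG = +√(1/14)   ← matches the target
  (m₁,m₂)=(1/2,-1): CG² = 8/35, CG = −√(8/35)
  (m₁,m₂)=(-1/2,0): CG² = 8/105, CG = +√(8/105)
  (m₁,m₂)=(-3/2,1): CG² = 1/35, CG = +√(1/35)
  (m₁,m₂)=(-5/2,2): CG² = 5/14, CG = −√(5/14)
Pairs with CG² = 1/14: (3/2,-2): +√(1/14)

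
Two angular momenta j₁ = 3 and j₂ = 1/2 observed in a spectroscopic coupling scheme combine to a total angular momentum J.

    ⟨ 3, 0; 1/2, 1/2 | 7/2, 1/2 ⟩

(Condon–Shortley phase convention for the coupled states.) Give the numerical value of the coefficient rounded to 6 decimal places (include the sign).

j₁+j₂−J=0  J+j₁−j₂=6  J−j₁+j₂=1  j₁+j₂+J+1=8
(j₁±m₁, j₂±m₂, J±M) = (3,3,1,0,4,3)
P² = 5184/7
sum k=0..0:
  [0] +1/36 = 1/36
S = 1/36
C² = P²·S² = 4/7 ; C = +0.755929

+√(4/7) = +0.755929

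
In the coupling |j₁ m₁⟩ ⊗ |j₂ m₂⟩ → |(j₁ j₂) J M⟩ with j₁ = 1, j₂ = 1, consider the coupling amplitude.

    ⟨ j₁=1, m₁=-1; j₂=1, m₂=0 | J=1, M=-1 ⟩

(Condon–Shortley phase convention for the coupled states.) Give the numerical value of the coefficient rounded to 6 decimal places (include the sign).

j₁+j₂−J=1  J+j₁−j₂=1  J−j₁+j₂=1  j₁+j₂+J+1=4
(j₁±m₁, j₂±m₂, J±M) = (0,2,1,1,0,2)
P² = 1/2
sum k=1..1:
  [1] −1/1 = -1
S = -1
C² = P²·S² = 1/2 ; C = -0.707107

−√(1/2) ≈ -0.707107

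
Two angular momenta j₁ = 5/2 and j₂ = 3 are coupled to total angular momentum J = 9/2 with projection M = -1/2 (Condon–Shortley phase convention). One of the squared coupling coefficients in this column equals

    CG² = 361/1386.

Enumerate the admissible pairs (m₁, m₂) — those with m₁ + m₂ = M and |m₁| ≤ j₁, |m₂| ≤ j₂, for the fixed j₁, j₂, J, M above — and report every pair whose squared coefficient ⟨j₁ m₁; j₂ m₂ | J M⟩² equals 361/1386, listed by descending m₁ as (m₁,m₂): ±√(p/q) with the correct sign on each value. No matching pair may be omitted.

(3/2,-2): +√(361/1386)

Admissible pairs with m₁+m₂ = M = -1/2: (-5/2,2), (-3/2,1), (-1/2,0), (1/2,-1), (3/2,-2), (5/2,-3)
  (m₁,m₂)=(5/2,-3): CG² = 5/231, CG = +√(5/231)
  (m₁,m₂)=(3/2,-2): CG² = 361/1386, CG = +√(361/1386)   ← matches the target
  (m₁,m₂)=(1/2,-1): CG² = 160/693, CG = +√(160/693)
  (m₁,m₂)=(-1/2,0): CG² = 10/231, CG = −√(10/231)
  (m₁,m₂)=(-3/2,1): CG² = 35/99, CG = −√(35/99)
  (m₁,m₂)=(-5/2,2): CG² = 125/1386, CG = −√(125/1386)
Pairs with CG² = 361/1386: (3/2,-2): +√(361/1386)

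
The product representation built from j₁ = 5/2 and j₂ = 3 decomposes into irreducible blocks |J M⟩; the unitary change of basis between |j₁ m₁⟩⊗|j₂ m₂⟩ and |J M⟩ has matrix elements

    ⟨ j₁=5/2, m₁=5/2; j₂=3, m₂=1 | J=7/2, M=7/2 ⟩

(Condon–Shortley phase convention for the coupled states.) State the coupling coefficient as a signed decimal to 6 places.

√[8·2!3!4!/10! · 5!0!4!2!7!0!] = √(18432)
  +(−1)^0/∏(0,2,0,4,3,0)! = 1/288  (running 1/288)
⟨..|..⟩ = √(18432)·(1/288) = +0.471405

+√(2/9) = +0.471405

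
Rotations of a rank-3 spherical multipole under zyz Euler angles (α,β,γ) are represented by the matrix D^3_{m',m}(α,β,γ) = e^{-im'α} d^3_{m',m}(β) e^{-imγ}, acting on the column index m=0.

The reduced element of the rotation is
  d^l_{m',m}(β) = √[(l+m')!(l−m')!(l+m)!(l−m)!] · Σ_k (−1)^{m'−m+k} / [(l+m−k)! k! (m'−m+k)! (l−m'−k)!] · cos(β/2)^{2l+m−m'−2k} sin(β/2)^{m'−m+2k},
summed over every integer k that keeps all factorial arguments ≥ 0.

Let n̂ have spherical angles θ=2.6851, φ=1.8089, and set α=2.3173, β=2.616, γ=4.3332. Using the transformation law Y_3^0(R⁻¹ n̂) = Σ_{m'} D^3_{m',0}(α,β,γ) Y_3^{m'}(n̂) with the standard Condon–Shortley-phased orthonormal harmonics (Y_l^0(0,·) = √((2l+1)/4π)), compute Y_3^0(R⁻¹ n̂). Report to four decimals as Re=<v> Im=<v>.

Need the full column D^3_{m',0} for m'=−3..3 at α=2.3173, β=2.6160, γ=4.3332.
cos(β/2)=0.259782, sin(β/2)=0.965667
d^3_{-3,0}: single k=3 term ⇒ +0.070603;  D = +0.055397+0.043772i
d^3_{-2,0}: k∈[2..3] ⇒ +0.023262 -0.321432 = -0.298169;  D = +0.023171+0.297268i
d^3_{-1,0}: k∈[1..3] ⇒ +0.003958 -0.164067 +0.755679 = +0.595570;  D = -0.404437+0.437188i
d^3_{0,0}: k∈[0..3] ⇒ +0.000307 -0.038224 +0.528166 -0.810896 = -0.320647;  D = -0.320647+0.000000i
d^3_{1,0}: k∈[0..2] ⇒ -0.003958 +0.164067 -0.755679 = -0.595570;  D = +0.404437+0.437188i
d^3_{2,0}: k∈[0..1] ⇒ +0.023262 -0.321432 = -0.298169;  D = +0.023171-0.297268i
d^3_{3,0}: single k=0 term ⇒ -0.070603;  D = -0.055397+0.043772i
Y_3^{m'}(θ=2.6851,φ=1.8089) and Σ D·Y over m':
  (+0.0554+0.0438i)·(+0.0234+0.0270i)  (+0.0232+0.2973i)·(+0.1584-0.0817i)  (-0.4044+0.4372i)·(-0.1018-0.4193i)  (-0.3206+0.0000i)·(-0.3445+0.0000i)  (+0.4044+0.4372i)·(+0.1018-0.4193i)  (+0.0232-0.2973i)·(+0.1584+0.0817i)  (-0.0554+0.0438i)·(-0.0234+0.0270i)
Y_3^0(R⁻¹ n̂) = +0.615512+0.000000i

Re=0.6155 Im=0.0000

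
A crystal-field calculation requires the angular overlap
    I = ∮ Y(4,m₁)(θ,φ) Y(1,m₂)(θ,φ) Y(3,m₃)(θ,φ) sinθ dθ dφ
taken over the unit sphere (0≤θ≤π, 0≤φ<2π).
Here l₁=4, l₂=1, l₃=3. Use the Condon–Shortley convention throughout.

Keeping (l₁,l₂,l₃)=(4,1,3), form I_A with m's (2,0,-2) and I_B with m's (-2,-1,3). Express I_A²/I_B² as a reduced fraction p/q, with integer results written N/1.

12/1

Same 4,1,3: normalisation and zero-m 3j drop out of the ratio.
A: Δ: 2! 6! 0! / 9! → 1/252; sum: t=1:−1/120 = -1/120; 3j²(4 1 3; 2 0 -2) = Δ·Π!·Σ² = 1/21  (sign +1)
B: Δ: 2! 6! 0! / 9! → 1/252; sum: t=0:+1/1440 = 1/1440; 3j²(4 1 3; -2 -1 3) = Δ·Π!·Σ² = 1/252  (sign +1)
I_A²/I_B² = (1/21)/(1/252) = 12/1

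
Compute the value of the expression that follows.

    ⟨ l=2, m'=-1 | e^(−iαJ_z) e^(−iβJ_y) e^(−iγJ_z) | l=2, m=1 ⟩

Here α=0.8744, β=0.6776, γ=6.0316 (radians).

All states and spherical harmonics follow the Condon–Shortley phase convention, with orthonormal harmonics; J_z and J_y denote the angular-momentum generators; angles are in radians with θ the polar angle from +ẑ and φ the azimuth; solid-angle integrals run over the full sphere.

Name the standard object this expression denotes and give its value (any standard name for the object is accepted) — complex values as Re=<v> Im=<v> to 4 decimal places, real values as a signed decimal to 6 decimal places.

Wigner D-matrix element, Re=0.1216 Im=0.2551

This is a Wigner D-matrix element — the rotation-matrix element ⟨l m'| R(α,β,γ) |l m⟩ in the angular-momentum basis.
Split into d^2_{-1,1}(β=0.6776) × two z-phases.
c=cos(0.677600/2)=0.943154, s=sin(0.677600/2)=0.332356; N=√[1·6·6·1]=6.000000
k: max(0,(1)−(-1))=2 … min(2+(1),2−(-1))=3
  k=2: (−1)^0·6.0000/(2)·0.9432^2·0.3324^2 = +0.294776
  k=3: (−1)^1·6.0000/(6)·0.9432^0·0.3324^4 = -0.012201
d^2_{-1,1}(0.6776) = +0.294776 -0.012201 = +0.282575
Phases: e^{-i·(-1)·0.8744}=+0.641457+0.767159i, e^{-i·(1)·6.0316}=+0.968519+0.248940i ⇒ D=+0.121588+0.255078i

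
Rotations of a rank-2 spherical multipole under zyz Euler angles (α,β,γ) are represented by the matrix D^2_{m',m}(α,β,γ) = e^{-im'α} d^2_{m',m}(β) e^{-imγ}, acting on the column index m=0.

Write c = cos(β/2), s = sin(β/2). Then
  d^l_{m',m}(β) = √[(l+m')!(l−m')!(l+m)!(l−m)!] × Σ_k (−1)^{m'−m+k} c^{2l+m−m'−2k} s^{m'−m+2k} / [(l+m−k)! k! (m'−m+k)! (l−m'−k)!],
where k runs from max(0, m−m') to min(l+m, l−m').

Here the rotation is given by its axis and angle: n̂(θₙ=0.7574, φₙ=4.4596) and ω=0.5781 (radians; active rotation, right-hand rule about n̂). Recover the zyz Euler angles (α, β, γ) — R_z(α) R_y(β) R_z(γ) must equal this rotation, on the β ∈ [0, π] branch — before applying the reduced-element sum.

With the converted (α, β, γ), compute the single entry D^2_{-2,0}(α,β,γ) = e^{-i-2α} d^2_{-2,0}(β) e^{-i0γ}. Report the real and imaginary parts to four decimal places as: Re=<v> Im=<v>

Axis–angle → zyz. n̂ = (sinθₙcosφₙ, sinθₙsinφₙ, cosθₙ) = (-0.171831, -0.665200, +0.726625), ω = 0.5781.
R = I cosω + sinω [n̂]ₓ + (1−cosω) n̂n̂ᵀ gives
  R = [+0.842300, -0.378478, -0.383776; +0.415626, +0.909406, +0.015351; +0.343199, -0.172438, +0.923298]
β = atan2(√(R₁₃²+R₂₃²), R₃₃) = 0.394215; α = atan2(R₂₃, R₁₃) mod 2π = 3.101614; γ = atan2(R₃₂, −R₃₁) mod 2π = 3.607192
Split into d^2_{-2,0}(β=0.3942) × two z-phases.
With c≡cos(β/2)=0.980637 and s≡sin(β/2)=0.195834, N=[1·24·2·2]^{1/2}=9.797959
The bounds max(0,m−m')=2 and min(l+m,l−m')=2 give 1 term
  k=2: (−1)^0·9.7980/(4)·0.9806^2·0.1958^2 = +0.090337
d^2_{-2,0}(0.3942) = +0.090337
D = (+0.996805-0.079871i)·(+0.090337)·(+1.000000+0.000000i) = +0.090049-0.007215i

Re=0.0900 Im=-0.0072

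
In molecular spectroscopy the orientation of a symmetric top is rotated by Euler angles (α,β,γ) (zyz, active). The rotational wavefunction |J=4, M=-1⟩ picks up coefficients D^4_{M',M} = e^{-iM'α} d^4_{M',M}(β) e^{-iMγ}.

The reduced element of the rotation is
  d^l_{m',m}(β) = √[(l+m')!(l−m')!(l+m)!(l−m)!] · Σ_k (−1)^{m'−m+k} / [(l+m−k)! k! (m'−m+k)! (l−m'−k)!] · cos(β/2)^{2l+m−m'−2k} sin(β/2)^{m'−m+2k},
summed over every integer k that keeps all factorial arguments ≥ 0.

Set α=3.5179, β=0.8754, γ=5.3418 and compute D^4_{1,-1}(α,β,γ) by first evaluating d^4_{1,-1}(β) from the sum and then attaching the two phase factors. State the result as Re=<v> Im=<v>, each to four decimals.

Re=-0.1028 Im=0.3974

D^4_{1,-1}(3.5179,0.8754,5.3418) = e^{-i·1·3.5179}·d^4_{1,-1}(0.8754)·e^{-i·-1·5.3418}. Compute d first:
With c≡cos(β/2)=0.905729 and s≡sin(β/2)=0.423857, N=[120·6·6·120]^{1/2}=720.000000
The bounds max(0,m−m')=0 and min(l+m,l−m')=3 give 4 terms
  k=0: (−1)^2·720.0000/(72)·0.9057^6·0.4239^2 = +0.991811
  k=1: (−1)^3·720.0000/(24)·0.9057^4·0.4239^4 = -0.651618
  k=2: (−1)^4·720.0000/(48)·0.9057^2·0.4239^6 = +0.071352
  k=3: (−1)^5·720.0000/(720)·0.9057^0·0.4239^8 = -0.001042
d^4_{1,-1}(0.8754) = +0.991811 -0.651618 +0.071352 -0.001042 = +0.410503
Attach z-rotation phases: D = e^{-i(1)(3.5179)}·(+0.410503)·e^{-i(-1)(5.3418)} = -0.102794+0.397424i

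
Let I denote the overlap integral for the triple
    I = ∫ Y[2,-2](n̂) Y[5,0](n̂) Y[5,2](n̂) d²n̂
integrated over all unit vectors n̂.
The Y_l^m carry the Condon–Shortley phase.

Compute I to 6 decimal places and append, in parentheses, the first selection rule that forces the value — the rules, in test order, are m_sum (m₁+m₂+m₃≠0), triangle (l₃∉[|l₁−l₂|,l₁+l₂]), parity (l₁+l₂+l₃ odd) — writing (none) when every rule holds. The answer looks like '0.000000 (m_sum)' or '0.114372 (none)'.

Checks pass: Σm=0; 12 even; l₃=5∈[3,7].
(2·2+1)(2·5+1)(2·5+1) = 605
Δ: 2! 2! 8! / 13! → 1/38610
sum: t=0:+1/2880 t=1:−1/576 t=2:+1/2880 = -1/960
3j²(2 5 5; 0 0 0) = Δ·Π!·Σ² = 10/429  (sign +1)
sum: t=2:+1/2880 = 1/2880
3j²(2 5 5; -2 0 2) = Δ·Π!·Σ² = 14/429  (sign -1)
combine: 4πI² = 605·10/429·14/429 = 700/1521
take √, sign -1: I = -0.19137248
No selection rule forces the value: the integral is nonzero (none).

-0.191372 (none)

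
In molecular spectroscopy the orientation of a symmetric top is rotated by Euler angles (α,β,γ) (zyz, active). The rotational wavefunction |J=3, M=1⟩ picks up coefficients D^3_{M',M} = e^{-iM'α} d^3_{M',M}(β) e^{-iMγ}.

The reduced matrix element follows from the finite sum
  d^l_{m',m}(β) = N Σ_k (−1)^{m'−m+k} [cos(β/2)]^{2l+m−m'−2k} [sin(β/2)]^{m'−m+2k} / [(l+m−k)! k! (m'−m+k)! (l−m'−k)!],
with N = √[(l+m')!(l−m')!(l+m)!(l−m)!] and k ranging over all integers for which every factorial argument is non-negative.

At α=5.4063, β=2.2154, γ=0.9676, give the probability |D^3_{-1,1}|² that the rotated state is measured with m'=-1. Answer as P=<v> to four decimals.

P=0.1016

D^3_{-1,1}(5.4063,2.2154,0.9676) = e^{-i·-1·5.4063}·d^3_{-1,1}(2.2154)·e^{-i·1·0.9676}. Compute d first:
c=cos(2.215400/2)=0.446720, s=sin(2.215400/2)=0.894674; N=√[2·24·24·2]=48.000000
k∈{2,3,4} keeps every argument non-negative
  k=2: (−1)^0·48.0000/(8)·0.4467^4·0.8947^2 = +0.191260
  k=3: (−1)^1·48.0000/(6)·0.4467^2·0.8947^4 = -1.022869
  k=4: (−1)^2·48.0000/(48)·0.4467^0·0.8947^6 = +0.512847
d^3_{-1,1}(2.2154) = +0.191260 -1.022869 +0.512847 = -0.318763
|D^3_{-1,1}|² = |d^3_{-1,1}(β)|² = (-0.318763)² = 0.101610 (the z-rotation phases have unit modulus)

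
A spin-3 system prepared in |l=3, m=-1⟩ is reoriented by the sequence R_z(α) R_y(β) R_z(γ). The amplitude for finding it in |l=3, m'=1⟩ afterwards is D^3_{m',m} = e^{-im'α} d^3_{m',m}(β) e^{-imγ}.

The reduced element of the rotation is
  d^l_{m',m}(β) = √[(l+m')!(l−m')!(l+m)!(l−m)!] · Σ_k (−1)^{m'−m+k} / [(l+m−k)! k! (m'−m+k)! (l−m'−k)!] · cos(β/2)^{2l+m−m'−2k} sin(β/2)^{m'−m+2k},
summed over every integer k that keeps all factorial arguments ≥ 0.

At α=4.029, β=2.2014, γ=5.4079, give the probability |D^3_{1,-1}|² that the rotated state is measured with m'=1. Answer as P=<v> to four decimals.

First d^3_{1,-1}(β=2.2014), then the phase factors e^{-i(1)α} and e^{-i(-1)γ}:
c=cos(2.201400/2)=0.452972, s=sin(2.201400/2)=0.891525; N=√[24·2·2·24]=48.000000
k: max(0,(-1)−(1))=0 … min(3+(-1),3−(1))=2
  k=0: (−1)^2·48.0000/(8)·0.4530^4·0.8915^2 = +0.200772
  k=1: (−1)^3·48.0000/(6)·0.4530^2·0.8915^4 = -1.036971
  k=2: (−1)^4·48.0000/(48)·0.4530^0·0.8915^6 = +0.502111
d^3_{1,-1}(2.2014) = +0.200772 -1.036971 +0.502111 = -0.334087
|D^3_{1,-1}|² = |d^3_{1,-1}(β)|² = (-0.334087)² = 0.111614 (the z-rotation phases have unit modulus)

P=0.1116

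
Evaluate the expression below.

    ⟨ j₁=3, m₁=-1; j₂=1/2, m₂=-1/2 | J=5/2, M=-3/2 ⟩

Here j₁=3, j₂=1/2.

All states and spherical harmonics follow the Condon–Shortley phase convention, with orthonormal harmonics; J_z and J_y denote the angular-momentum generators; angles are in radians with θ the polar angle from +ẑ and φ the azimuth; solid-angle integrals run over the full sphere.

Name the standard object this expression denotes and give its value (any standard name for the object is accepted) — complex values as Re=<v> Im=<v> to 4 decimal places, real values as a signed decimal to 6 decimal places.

This is a Clebsch–Gordan (vector-coupling) coefficient.
j₁+j₂−J=1  J+j₁−j₂=5  J−j₁+j₂=0  j₁+j₂+J+1=7
(j₁±m₁, j₂±m₂, J±M) = (2,4,0,1,1,4)
P² = 1152/7
sum k=0..0:
  [0] +1/24 = 1/24
S = 1/24
C² = P²·S² = 2/7 ; C = +0.534522

Clebsch–Gordan coefficient, +√(2/7) ≈ +0.534522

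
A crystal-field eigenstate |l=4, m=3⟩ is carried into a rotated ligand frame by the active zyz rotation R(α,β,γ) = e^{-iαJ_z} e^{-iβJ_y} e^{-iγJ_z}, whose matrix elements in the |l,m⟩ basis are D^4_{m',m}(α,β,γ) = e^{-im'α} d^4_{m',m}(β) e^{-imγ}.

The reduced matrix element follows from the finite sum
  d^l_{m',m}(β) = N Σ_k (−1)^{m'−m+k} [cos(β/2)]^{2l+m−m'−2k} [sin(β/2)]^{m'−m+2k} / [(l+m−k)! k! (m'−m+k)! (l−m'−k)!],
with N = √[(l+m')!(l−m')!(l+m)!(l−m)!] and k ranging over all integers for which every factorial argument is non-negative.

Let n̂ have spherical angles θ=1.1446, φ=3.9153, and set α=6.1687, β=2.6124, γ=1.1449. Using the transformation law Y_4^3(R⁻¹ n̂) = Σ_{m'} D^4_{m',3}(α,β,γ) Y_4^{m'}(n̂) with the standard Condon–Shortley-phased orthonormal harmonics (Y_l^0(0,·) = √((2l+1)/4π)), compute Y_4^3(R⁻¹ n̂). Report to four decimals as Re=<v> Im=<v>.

Re=0.2733 Im=-0.2330

Need the full column D^4_{m',3} for m'=−4..4 at α=6.1687, β=2.6124, γ=1.1449.
cos(β/2)=0.261520, sin(β/2)=0.965198
d^4_{-4,3}: single k=7 term ⇒ +0.577251;  D = -0.421955+0.393919i
d^4_{-3,3}: k∈[6..7] ⇒ +0.387084 -0.753237 = -0.366153;  D = +0.294440-0.217654i
d^4_{-2,3}: k∈[5..6] ⇒ +0.168182 -0.763631 = -0.595449;  D = +0.516126-0.296940i
d^4_{-1,3}: k∈[4..5] ⇒ +0.053703 -0.438912 = -0.385209;  D = +0.353652-0.152697i
d^4_{0,3}: k∈[3..4] ⇒ +0.013015 -0.177280 = -0.164265;  D = +0.157259-0.047461i
d^4_{1,3}: k∈[2..3] ⇒ +0.002366 -0.053703 = -0.051338;  D = +0.050521-0.009121i
d^4_{2,3}: k∈[1..2] ⇒ +0.000302 -0.012347 = -0.012045;  D = +0.012020-0.000772i
d^4_{3,3}: k∈[0..1] ⇒ +0.000022 -0.002086 = -0.002064;  D = +0.002062+0.000104i
d^4_{4,3}: single k=0 term ⇒ -0.000228;  D = +0.000225+0.000037i
Y_4^{m'}(θ=1.1446,φ=3.9153) and Σ D·Y over m':
  (-0.4220+0.3939i)·(-0.3039-0.0142i)  (+0.2944-0.2177i)·(+0.2664+0.2857i)  (+0.5161-0.2969i)·(+0.0013-0.0544i)  (+0.3537-0.1527i)·(+0.2298-0.2245i)  (+0.1573-0.0475i)·(-0.1169+0.0000i)  (+0.0505-0.0091i)·(-0.2298-0.2245i)  (+0.0120-0.0008i)·(+0.0013+0.0544i)  (+0.0021+0.0001i)·(-0.2664+0.2857i)  (+0.0002+0.0000i)·(-0.3039+0.0142i)
Y_4^3(R⁻¹ n̂) = +0.273285-0.232970i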